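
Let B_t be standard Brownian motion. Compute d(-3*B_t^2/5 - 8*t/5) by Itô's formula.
d(-3*B_t^2/5 - 8*t/5) = (-11/5) dt + (-6*B_t/5) dB_t

Itô's formula for f(t, x): d f(t, B_t) = (f_t + (1/2) f_xx) dt + f_x dB_t. Compute partials of f(t, x) = -8*t/5 - 3*x^2/5:
  f_t(t,x)  = -8/5
  f_x(t,x)  = -6*x/5
  f_xx(t,x) = -6/5
Assemble drift = f_t + (1/2) f_xx = -11/5 and diffusion = f_x = -6*x/5. Substituting x = B_t:
  d(-3*B_t^2/5 - 8*t/5) = (-11/5) dt + (-6*B_t/5) dB_t.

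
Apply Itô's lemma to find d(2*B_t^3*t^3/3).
d(2*B_t^3*t^3/3) = (2*B_t*t^2*(B_t^2 + t)) dt + (2*B_t^2*t^3) dB_t

Itô's formula for f(t, x): d f(t, B_t) = (f_t + (1/2) f_xx) dt + f_x dB_t. Compute partials of f(t, x) = 2*t^3*x^3/3:
  f_t(t,x)  = 2*t^2*x^3
  f_x(t,x)  = 2*t^3*x^2
  f_xx(t,x) = 4*t^3*x
Assemble drift = f_t + (1/2) f_xx = 2*t^2*x*(t + x^2) and diffusion = f_x = 2*t^3*x^2. Substituting x = B_t:
  d(2*B_t^3*t^3/3) = (2*B_t*t^2*(B_t^2 + t)) dt + (2*B_t^2*t^3) dB_t.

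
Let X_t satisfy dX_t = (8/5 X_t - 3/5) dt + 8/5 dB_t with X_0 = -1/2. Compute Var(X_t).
Var(X_t) = 4*exp(16*t/5)/5 - 4/5

The variance V(t) = Var(X_t) satisfies V'(t) = 2 a V(t) + c^2 with V(0) = 0 (drift coefficient is linear in X, diffusion is constant). With a = 8/5, c = 8/5, the solution is
  V(t) = (c^2 / (2 a)) * (exp(2 a t) - 1)
       = ((8/5)^2 / (2*(8/5))) * (exp((16/5) t) - 1)
       = 4*exp(16*t/5)/5 - 4/5.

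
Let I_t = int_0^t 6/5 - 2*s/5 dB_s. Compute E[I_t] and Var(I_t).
E[I_t] = 0; Var(I_t) = 4*t*(t^2 - 9*t + 27)/75

The Itô integral of a deterministic integrand f(s) has mean 0 because each increment f(s) * (B_{s+ds} - B_s) has mean 0. By the Itô isometry:
  Var( int_0^t f(s) dB_s ) = E[ (int_0^t f(s) dB_s)^2 ] = int_0^t f(s)^2 ds.
Here f(s) = 6/5 - 2*s/5, so f(s)^2 = 4*(s - 3)^2/25. Integrate:
  int_0^t (4*(s - 3)^2/25) ds = 4*t*(t^2 - 9*t + 27)/75.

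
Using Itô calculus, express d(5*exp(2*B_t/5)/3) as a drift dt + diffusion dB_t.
d(5*exp(2*B_t/5)/3) = (2*exp(2*B_t/5)/15) dt + (2*exp(2*B_t/5)/3) dB_t

Itô's formula for f(B_t) gives d f(B_t) = f'(B_t) dB_t + (1/2) f''(B_t) dt. Compute derivatives of f(x) = 5*exp(2*x/5)/3:
  f'(x)  = 2*exp(2*x/5)/3
  f''(x) = 4*exp(2*x/5)/15
Substitute x = B_t and multiply the f'' term by 1/2:
  drift     = (1/2) * (4*exp(2*x/5)/15) evaluated at B_t = 2*exp(2*B_t/5)/15
  diffusion = (2*exp(2*x/5)/3) evaluated at B_t = 2*exp(2*B_t/5)/3
Therefore d(5*exp(2*B_t/5)/3) = (2*exp(2*B_t/5)/15) dt + (2*exp(2*B_t/5)/3) dB_t.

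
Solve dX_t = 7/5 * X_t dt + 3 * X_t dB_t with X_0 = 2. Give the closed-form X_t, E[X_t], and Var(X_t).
X_t = 2 * exp((-31/10) t + (3) B_t); E[X_t] = 2*exp(7*t/5); Var(X_t) = 4*(exp(9*t) - 1)*exp(14*t/5)

For GBM dX = mu X dt + sigma X dB with X_0 = x_0, apply Itô to Y = log X: dY = (mu - sigma^2/2) dt + sigma dB, so Y_t = log(x_0) + (mu - sigma^2/2) t + sigma B_t and hence X_t = x_0 * exp((mu - sigma^2/2) t + sigma B_t).
With mu = 7/5, sigma = 3, x_0 = 2, this gives:
  X_t = 2 * exp((-31/10) * t + (3) * B_t).
Since sigma*B_t ~ Normal(0, sigma^2 t), E[exp(sigma*B_t)] = exp(sigma^2 t / 2); so E[X_t] = x_0 * exp((mu - sigma^2/2) t) * exp(sigma^2 t / 2) = x_0 * exp(mu t) = 2*exp(7*t/5).
Var(X_t) = E[X_t^2] - (E[X_t])^2 = x_0^2 * exp(2 mu t) * (exp(sigma^2 t) - 1) = 4*(exp(9*t) - 1)*exp(14*t/5).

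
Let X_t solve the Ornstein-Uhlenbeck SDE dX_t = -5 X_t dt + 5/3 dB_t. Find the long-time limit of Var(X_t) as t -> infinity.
lim Var(X_t) = 5/18

The OU SDE dX = -theta X dt + sigma dB admits the integrating factor exp(theta t): d(exp(theta t) X_t) = sigma exp(theta t) dB_t. Integrating from 0 to t gives X_t = x_0 * exp(-theta t) + sigma * int_0^t exp(-theta (t-s)) dB_s for any initial x_0. The Itô integral has variance (by the Itô isometry) sigma^2 * int_0^t exp(-2 theta (t - s)) ds = sigma^2 * (1 - exp(-2 theta t)) / (2 theta), independent of x_0.
With theta = 5, sigma = 5/3:
  Var(X_t) = (5/3)^2 * (1 - exp(-2*5 t)) / (2 * 5) = 5/18 - 5*exp(-10*t)/18.
As t -> infinity, exp(-2*5 t) -> 0, so the stationary variance is sigma^2 / (2 theta) = 5/18.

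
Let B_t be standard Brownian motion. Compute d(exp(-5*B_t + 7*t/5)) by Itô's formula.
d(exp(-5*B_t + 7*t/5)) = (139*exp(-5*B_t + 7*t/5)/10) dt + (-5*exp(-5*B_t + 7*t/5)) dB_t

Itô's formula for f(t, x): d f(t, B_t) = (f_t + (1/2) f_xx) dt + f_x dB_t. Compute partials of f(t, x) = exp(7*t/5 - 5*x):
  f_t(t,x)  = 7*exp(7*t/5 - 5*x)/5
  f_x(t,x)  = -5*exp(7*t/5 - 5*x)
  f_xx(t,x) = 25*exp(7*t/5 - 5*x)
Assemble drift = f_t + (1/2) f_xx = 139*exp(7*t/5 - 5*x)/10 and diffusion = f_x = -5*exp(7*t/5 - 5*x). Substituting x = B_t:
  d(exp(-5*B_t + 7*t/5)) = (139*exp(-5*B_t + 7*t/5)/10) dt + (-5*exp(-5*B_t + 7*t/5)) dB_t.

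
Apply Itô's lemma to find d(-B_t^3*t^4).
d(-B_t^3*t^4) = (B_t*t^3*(-4*B_t^2 - 3*t)) dt + (-3*B_t^2*t^4) dB_t

Itô's formula for f(t, x): d f(t, B_t) = (f_t + (1/2) f_xx) dt + f_x dB_t. Compute partials of f(t, x) = -t^4*x^3:
  f_t(t,x)  = -4*t^3*x^3
  f_x(t,x)  = -3*t^4*x^2
  f_xx(t,x) = -6*t^4*x
Assemble drift = f_t + (1/2) f_xx = t^3*x*(-3*t - 4*x^2) and diffusion = f_x = -3*t^4*x^2. Substituting x = B_t:
  d(-B_t^3*t^4) = (B_t*t^3*(-4*B_t^2 - 3*t)) dt + (-3*B_t^2*t^4) dB_t.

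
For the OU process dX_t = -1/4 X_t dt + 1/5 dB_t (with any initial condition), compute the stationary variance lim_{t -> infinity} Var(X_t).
lim Var(X_t) = 2/25

The OU SDE dX = -theta X dt + sigma dB admits the integrating factor exp(theta t): d(exp(theta t) X_t) = sigma exp(theta t) dB_t. Integrating from 0 to t gives X_t = x_0 * exp(-theta t) + sigma * int_0^t exp(-theta (t-s)) dB_s for any initial x_0. The Itô integral has variance (by the Itô isometry) sigma^2 * int_0^t exp(-2 theta (t - s)) ds = sigma^2 * (1 - exp(-2 theta t)) / (2 theta), independent of x_0.
With theta = 1/4, sigma = 1/5:
  Var(X_t) = (1/5)^2 * (1 - exp(-2*1/4 t)) / (2 * 1/4) = 2/25 - 2*exp(-t/2)/25.
As t -> infinity, exp(-2*1/4 t) -> 0, so the stationary variance is sigma^2 / (2 theta) = 2/25.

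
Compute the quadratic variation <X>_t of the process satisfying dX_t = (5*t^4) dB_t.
<X>_t = 25*t^9/9

For an Itô process dX_t = a(t) dt + b(t) dB_t, the quadratic variation is <X>_t = int_0^t b(s)^2 ds (the drift term does not contribute). Here b(s) = 5*s^4, so
  b(s)^2 = 25*s^8.
Integrating from 0 to t:
  <X>_t = int_0^t (25*s^8) ds = 25*t^9/9.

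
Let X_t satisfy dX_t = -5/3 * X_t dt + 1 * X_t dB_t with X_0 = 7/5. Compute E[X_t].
E[X_t] = 7*exp(-5*t/3)/5

For GBM dX = mu X dt + sigma X dB with X_0 = x_0, apply Itô to Y = log X: dY = (mu - sigma^2/2) dt + sigma dB, so Y_t = log(x_0) + (mu - sigma^2/2) t + sigma B_t and hence X_t = x_0 * exp((mu - sigma^2/2) t + sigma B_t).
With mu = -5/3, sigma = 1, x_0 = 7/5, this gives:
  X_t = 7/5 * exp((-13/6) * t + (1) * B_t).
Since sigma*B_t ~ Normal(0, sigma^2 t), E[exp(sigma*B_t)] = exp(sigma^2 t / 2); so E[X_t] = x_0 * exp((mu - sigma^2/2) t) * exp(sigma^2 t / 2) = x_0 * exp(mu t) = 7*exp(-5*t/3)/5.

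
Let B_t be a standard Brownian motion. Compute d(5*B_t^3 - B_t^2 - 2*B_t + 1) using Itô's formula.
d(5*B_t^3 - B_t^2 - 2*B_t + 1) = (15*B_t - 1) dt + (15*B_t^2 - 2*B_t - 2) dB_t

Itô's formula for f(B_t) gives d f(B_t) = f'(B_t) dB_t + (1/2) f''(B_t) dt. Compute derivatives of f(x) = 5*x^3 - x^2 - 2*x + 1:
  f'(x)  = 15*x^2 - 2*x - 2
  f''(x) = 30*x - 2
Substitute x = B_t and multiply the f'' term by 1/2:
  drift     = (1/2) * (30*x - 2) evaluated at B_t = 15*B_t - 1
  diffusion = (15*x^2 - 2*x - 2) evaluated at B_t = 15*B_t^2 - 2*B_t - 2
Therefore d(5*B_t^3 - B_t^2 - 2*B_t + 1) = (15*B_t - 1) dt + (15*B_t^2 - 2*B_t - 2) dB_t.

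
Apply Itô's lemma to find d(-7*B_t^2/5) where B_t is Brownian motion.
d(-7*B_t^2/5) = (-7/5) dt + (-14*B_t/5) dB_t

Itô's formula for f(B_t) gives d f(B_t) = f'(B_t) dB_t + (1/2) f''(B_t) dt. Compute derivatives of f(x) = -7*x^2/5:
  f'(x)  = -14*x/5
  f''(x) = -14/5
Substitute x = B_t and multiply the f'' term by 1/2:
  drift     = (1/2) * (-14/5) evaluated at B_t = -7/5
  diffusion = (-14*x/5) evaluated at B_t = -14*B_t/5
Therefore d(-7*B_t^2/5) = (-7/5) dt + (-14*B_t/5) dB_t.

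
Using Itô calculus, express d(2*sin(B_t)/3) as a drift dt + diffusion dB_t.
d(2*sin(B_t)/3) = (-sin(B_t)/3) dt + (2*cos(B_t)/3) dB_t

Itô's formula for f(B_t) gives d f(B_t) = f'(B_t) dB_t + (1/2) f''(B_t) dt. Compute derivatives of f(x) = 2*sin(x)/3:
  f'(x)  = 2*cos(x)/3
  f''(x) = -2*sin(x)/3
Substitute x = B_t and multiply the f'' term by 1/2:
  drift     = (1/2) * (-2*sin(x)/3) evaluated at B_t = -sin(B_t)/3
  diffusion = (2*cos(x)/3) evaluated at B_t = 2*cos(B_t)/3
Therefore d(2*sin(B_t)/3) = (-sin(B_t)/3) dt + (2*cos(B_t)/3) dB_t.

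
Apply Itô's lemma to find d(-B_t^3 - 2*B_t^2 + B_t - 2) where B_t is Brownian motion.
d(-B_t^3 - 2*B_t^2 + B_t - 2) = (-3*B_t - 2) dt + (-3*B_t^2 - 4*B_t + 1) dB_t

Itô's formula for f(B_t) gives d f(B_t) = f'(B_t) dB_t + (1/2) f''(B_t) dt. Compute derivatives of f(x) = -x^3 - 2*x^2 + x - 2:
  f'(x)  = -3*x^2 - 4*x + 1
  f''(x) = -6*x - 4
Substitute x = B_t and multiply the f'' term by 1/2:
  drift     = (1/2) * (-6*x - 4) evaluated at B_t = -3*B_t - 2
  diffusion = (-3*x^2 - 4*x + 1) evaluated at B_t = -3*B_t^2 - 4*B_t + 1
Therefore d(-B_t^3 - 2*B_t^2 + B_t - 2) = (-3*B_t - 2) dt + (-3*B_t^2 - 4*B_t + 1) dB_t.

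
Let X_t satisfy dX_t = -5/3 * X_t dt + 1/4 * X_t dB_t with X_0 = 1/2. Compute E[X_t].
E[X_t] = exp(-5*t/3)/2

For GBM dX = mu X dt + sigma X dB with X_0 = x_0, apply Itô to Y = log X: dY = (mu - sigma^2/2) dt + sigma dB, so Y_t = log(x_0) + (mu - sigma^2/2) t + sigma B_t and hence X_t = x_0 * exp((mu - sigma^2/2) t + sigma B_t).
With mu = -5/3, sigma = 1/4, x_0 = 1/2, this gives:
  X_t = 1/2 * exp((-163/96) * t + (1/4) * B_t).
Since sigma*B_t ~ Normal(0, sigma^2 t), E[exp(sigma*B_t)] = exp(sigma^2 t / 2); so E[X_t] = x_0 * exp((mu - sigma^2/2) t) * exp(sigma^2 t / 2) = x_0 * exp(mu t) = exp(-5*t/3)/2.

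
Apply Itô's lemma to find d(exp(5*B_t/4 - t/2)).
d(exp(5*B_t/4 - t/2)) = (9*exp(5*B_t/4 - t/2)/32) dt + (5*exp(5*B_t/4 - t/2)/4) dB_t

Itô's formula for f(t, x): d f(t, B_t) = (f_t + (1/2) f_xx) dt + f_x dB_t. Compute partials of f(t, x) = exp(-t/2 + 5*x/4):
  f_t(t,x)  = -exp(-t/2 + 5*x/4)/2
  f_x(t,x)  = 5*exp(-t/2 + 5*x/4)/4
  f_xx(t,x) = 25*exp(-t/2 + 5*x/4)/16
Assemble drift = f_t + (1/2) f_xx = 9*exp(-t/2 + 5*x/4)/32 and diffusion = f_x = 5*exp(-t/2 + 5*x/4)/4. Substituting x = B_t:
  d(exp(5*B_t/4 - t/2)) = (9*exp(5*B_t/4 - t/2)/32) dt + (5*exp(5*B_t/4 - t/2)/4) dB_t.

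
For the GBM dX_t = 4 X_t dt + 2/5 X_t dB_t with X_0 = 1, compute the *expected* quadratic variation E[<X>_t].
E[<X>_t] = exp(204*t/25)/51 - 1/51

<X>_t = int_0^t ((2/5) * X_s)^2 ds. Taking expectation inside the integral: E[<X>_t] = (2/5)^2 * int_0^t E[X_s^2] ds. For GBM, E[X_s^2] = x_0^2 * exp((2 mu + sigma^2) s). Integrating:
  E[<X>_t] = (2/5)^2 * 1^2 * (exp((2*4 + (2/5)^2) t) - 1) / (2*4 + (2/5)^2)
           = (2/5)^2 * 1^2 * (exp((204/25) t) - 1) / (204/25) = exp(204*t/25)/51 - 1/51.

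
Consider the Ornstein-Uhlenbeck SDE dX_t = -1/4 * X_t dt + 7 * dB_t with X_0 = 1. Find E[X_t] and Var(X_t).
E[X_t] = exp(-t/4); Var(X_t) = 98 - 98*exp(-t/2)

The OU SDE dX = -theta X dt + sigma dB admits the integrating factor exp(theta t): d(exp(theta t) X_t) = sigma exp(theta t) dB_t. Integrating from 0 to t:
  X_t = x_0 * exp(-theta t) + sigma * int_0^t exp(-theta (t-s)) dB_s.
The Itô integral has mean 0 and (by the Itô isometry) variance sigma^2 * int_0^t exp(-2 theta (t - s)) ds = sigma^2 * (1 - exp(-2 theta t)) / (2 theta).
With theta = 1/4, sigma = 7, x_0 = 1:
  E[X_t] = 1 * exp(-1/4 t) = exp(-t/4)
  Var(X_t) = (7)^2 * (1 - exp(-2*1/4 t)) / (2 * 1/4) = 98 - 98*exp(-t/2).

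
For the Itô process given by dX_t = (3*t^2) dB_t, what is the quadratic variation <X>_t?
<X>_t = 9*t^5/5

For an Itô process dX_t = a(t) dt + b(t) dB_t, the quadratic variation is <X>_t = int_0^t b(s)^2 ds (the drift term does not contribute). Here b(s) = 3*s^2, so
  b(s)^2 = 9*s^4.
Integrating from 0 to t:
  <X>_t = int_0^t (9*s^4) ds = 9*t^5/5.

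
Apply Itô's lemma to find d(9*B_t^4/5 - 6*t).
d(9*B_t^4/5 - 6*t) = (54*B_t^2/5 - 6) dt + (36*B_t^3/5) dB_t

Itô's formula for f(t, x): d f(t, B_t) = (f_t + (1/2) f_xx) dt + f_x dB_t. Compute partials of f(t, x) = -6*t + 9*x^4/5:
  f_t(t,x)  = -6
  f_x(t,x)  = 36*x^3/5
  f_xx(t,x) = 108*x^2/5
Assemble drift = f_t + (1/2) f_xx = 54*x^2/5 - 6 and diffusion = f_x = 36*x^3/5. Substituting x = B_t:
  d(9*B_t^4/5 - 6*t) = (54*B_t^2/5 - 6) dt + (36*B_t^3/5) dB_t.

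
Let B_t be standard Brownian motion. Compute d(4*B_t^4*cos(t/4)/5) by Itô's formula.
d(4*B_t^4*cos(t/4)/5) = (B_t^2*(-B_t^2*sin(t/4) + 24*cos(t/4))/5) dt + (16*B_t^3*cos(t/4)/5) dB_t

Itô's formula for f(t, x): d f(t, B_t) = (f_t + (1/2) f_xx) dt + f_x dB_t. Compute partials of f(t, x) = 4*x^4*cos(t/4)/5:
  f_t(t,x)  = -x^4*sin(t/4)/5
  f_x(t,x)  = 16*x^3*cos(t/4)/5
  f_xx(t,x) = 48*x^2*cos(t/4)/5
Assemble drift = f_t + (1/2) f_xx = x^2*(-x^2*sin(t/4) + 24*cos(t/4))/5 and diffusion = f_x = 16*x^3*cos(t/4)/5. Substituting x = B_t:
  d(4*B_t^4*cos(t/4)/5) = (B_t^2*(-B_t^2*sin(t/4) + 24*cos(t/4))/5) dt + (16*B_t^3*cos(t/4)/5) dB_t.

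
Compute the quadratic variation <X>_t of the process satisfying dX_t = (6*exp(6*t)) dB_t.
<X>_t = 3*exp(12*t) - 3

For an Itô process dX_t = a(t) dt + b(t) dB_t, the quadratic variation is <X>_t = int_0^t b(s)^2 ds (the drift term does not contribute). Here b(s) = 6*exp(6*s), so
  b(s)^2 = 36*exp(12*s).
Integrating from 0 to t:
  <X>_t = int_0^t (36*exp(12*s)) ds = 3*exp(12*t) - 3.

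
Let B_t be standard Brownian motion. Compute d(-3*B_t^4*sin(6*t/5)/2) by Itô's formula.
d(-3*B_t^4*sin(6*t/5)/2) = (-9*B_t^2*(B_t^2*cos(6*t/5) + 5*sin(6*t/5))/5) dt + (-6*B_t^3*sin(6*t/5)) dB_t

Itô's formula for f(t, x): d f(t, B_t) = (f_t + (1/2) f_xx) dt + f_x dB_t. Compute partials of f(t, x) = -3*x^4*sin(6*t/5)/2:
  f_t(t,x)  = -9*x^4*cos(6*t/5)/5
  f_x(t,x)  = -6*x^3*sin(6*t/5)
  f_xx(t,x) = -18*x^2*sin(6*t/5)
Assemble drift = f_t + (1/2) f_xx = -9*x^2*(x^2*cos(6*t/5) + 5*sin(6*t/5))/5 and diffusion = f_x = -6*x^3*sin(6*t/5). Substituting x = B_t:
  d(-3*B_t^4*sin(6*t/5)/2) = (-9*B_t^2*(B_t^2*cos(6*t/5) + 5*sin(6*t/5))/5) dt + (-6*B_t^3*sin(6*t/5)) dB_t.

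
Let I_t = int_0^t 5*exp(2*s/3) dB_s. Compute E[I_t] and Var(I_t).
E[I_t] = 0; Var(I_t) = 75*exp(4*t/3)/4 - 75/4

The Itô integral of a deterministic integrand f(s) has mean 0 because each increment f(s) * (B_{s+ds} - B_s) has mean 0. By the Itô isometry:
  Var( int_0^t f(s) dB_s ) = E[ (int_0^t f(s) dB_s)^2 ] = int_0^t f(s)^2 ds.
Here f(s) = 5*exp(2*s/3), so f(s)^2 = 25*exp(4*s/3). Integrate:
  int_0^t (25*exp(4*s/3)) ds = 75*exp(4*t/3)/4 - 75/4.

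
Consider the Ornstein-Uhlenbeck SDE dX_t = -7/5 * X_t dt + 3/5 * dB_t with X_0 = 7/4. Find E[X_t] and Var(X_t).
E[X_t] = 7*exp(-7*t/5)/4; Var(X_t) = 9/70 - 9*exp(-14*t/5)/70

The OU SDE dX = -theta X dt + sigma dB admits the integrating factor exp(theta t): d(exp(theta t) X_t) = sigma exp(theta t) dB_t. Integrating from 0 to t:
  X_t = x_0 * exp(-theta t) + sigma * int_0^t exp(-theta (t-s)) dB_s.
The Itô integral has mean 0 and (by the Itô isometry) variance sigma^2 * int_0^t exp(-2 theta (t - s)) ds = sigma^2 * (1 - exp(-2 theta t)) / (2 theta).
With theta = 7/5, sigma = 3/5, x_0 = 7/4:
  E[X_t] = 7/4 * exp(-7/5 t) = 7*exp(-7*t/5)/4
  Var(X_t) = (3/5)^2 * (1 - exp(-2*7/5 t)) / (2 * 7/5) = 9/70 - 9*exp(-14*t/5)/70.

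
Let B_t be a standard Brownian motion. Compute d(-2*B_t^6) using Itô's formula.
d(-2*B_t^6) = (-30*B_t^4) dt + (-12*B_t^5) dB_t

Itô's formula for f(B_t) gives d f(B_t) = f'(B_t) dB_t + (1/2) f''(B_t) dt. Compute derivatives of f(x) = -2*x^6:
  f'(x)  = -12*x^5
  f''(x) = -60*x^4
Substitute x = B_t and multiply the f'' term by 1/2:
  drift     = (1/2) * (-60*x^4) evaluated at B_t = -30*B_t^4
  diffusion = (-12*x^5) evaluated at B_t = -12*B_t^5
Therefore d(-2*B_t^6) = (-30*B_t^4) dt + (-12*B_t^5) dB_t.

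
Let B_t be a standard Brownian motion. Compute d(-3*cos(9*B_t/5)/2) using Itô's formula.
d(-3*cos(9*B_t/5)/2) = (243*cos(9*B_t/5)/100) dt + (27*sin(9*B_t/5)/10) dB_t

Itô's formula for f(B_t) gives d f(B_t) = f'(B_t) dB_t + (1/2) f''(B_t) dt. Compute derivatives of f(x) = -3*cos(9*x/5)/2:
  f'(x)  = 27*sin(9*x/5)/10
  f''(x) = 243*cos(9*x/5)/50
Substitute x = B_t and multiply the f'' term by 1/2:
  drift     = (1/2) * (243*cos(9*x/5)/50) evaluated at B_t = 243*cos(9*B_t/5)/100
  diffusion = (27*sin(9*x/5)/10) evaluated at B_t = 27*sin(9*B_t/5)/10
Therefore d(-3*cos(9*B_t/5)/2) = (243*cos(9*B_t/5)/100) dt + (27*sin(9*B_t/5)/10) dB_t.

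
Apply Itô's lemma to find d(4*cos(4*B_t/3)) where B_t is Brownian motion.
d(4*cos(4*B_t/3)) = (-32*cos(4*B_t/3)/9) dt + (-16*sin(4*B_t/3)/3) dB_t

Itô's formula for f(B_t) gives d f(B_t) = f'(B_t) dB_t + (1/2) f''(B_t) dt. Compute derivatives of f(x) = 4*cos(4*x/3):
  f'(x)  = -16*sin(4*x/3)/3
  f''(x) = -64*cos(4*x/3)/9
Substitute x = B_t and multiply the f'' term by 1/2:
  drift     = (1/2) * (-64*cos(4*x/3)/9) evaluated at B_t = -32*cos(4*B_t/3)/9
  diffusion = (-16*sin(4*x/3)/3) evaluated at B_t = -16*sin(4*B_t/3)/3
Therefore d(4*cos(4*B_t/3)) = (-32*cos(4*B_t/3)/9) dt + (-16*sin(4*B_t/3)/3) dB_t.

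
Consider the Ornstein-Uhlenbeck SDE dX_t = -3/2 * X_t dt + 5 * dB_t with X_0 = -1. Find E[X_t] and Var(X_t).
E[X_t] = -exp(-3*t/2); Var(X_t) = 25/3 - 25*exp(-3*t)/3

The OU SDE dX = -theta X dt + sigma dB admits the integrating factor exp(theta t): d(exp(theta t) X_t) = sigma exp(theta t) dB_t. Integrating from 0 to t:
  X_t = x_0 * exp(-theta t) + sigma * int_0^t exp(-theta (t-s)) dB_s.
The Itô integral has mean 0 and (by the Itô isometry) variance sigma^2 * int_0^t exp(-2 theta (t - s)) ds = sigma^2 * (1 - exp(-2 theta t)) / (2 theta).
With theta = 3/2, sigma = 5, x_0 = -1:
  E[X_t] = -1 * exp(-3/2 t) = -exp(-3*t/2)
  Var(X_t) = (5)^2 * (1 - exp(-2*3/2 t)) / (2 * 3/2) = 25/3 - 25*exp(-3*t)/3.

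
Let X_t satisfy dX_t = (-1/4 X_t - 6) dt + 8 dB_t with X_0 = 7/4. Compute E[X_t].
E[X_t] = -24 + 103*exp(-t/4)/4

Taking expectations and using E[dB_t] = 0, the mean m(t) = E[X_t] satisfies the ODE m'(t) = a m(t) + b with m(0) = x_0. With a = -1/4, b = -6, x_0 = 7/4, the solution is
  m(t) = x_0 * exp(a t) + (b/a) * (exp(a t) - 1)
       = (7/4) * exp((-1/4) t) + ((-6)/(-1/4)) * (exp((-1/4) t) - 1)
       = -24 + 103*exp(-t/4)/4.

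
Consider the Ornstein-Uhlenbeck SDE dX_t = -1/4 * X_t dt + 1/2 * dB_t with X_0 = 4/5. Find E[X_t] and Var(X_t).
E[X_t] = 4*exp(-t/4)/5; Var(X_t) = 1/2 - exp(-t/2)/2

The OU SDE dX = -theta X dt + sigma dB admits the integrating factor exp(theta t): d(exp(theta t) X_t) = sigma exp(theta t) dB_t. Integrating from 0 to t:
  X_t = x_0 * exp(-theta t) + sigma * int_0^t exp(-theta (t-s)) dB_s.
The Itô integral has mean 0 and (by the Itô isometry) variance sigma^2 * int_0^t exp(-2 theta (t - s)) ds = sigma^2 * (1 - exp(-2 theta t)) / (2 theta).
With theta = 1/4, sigma = 1/2, x_0 = 4/5:
  E[X_t] = 4/5 * exp(-1/4 t) = 4*exp(-t/4)/5
  Var(X_t) = (1/2)^2 * (1 - exp(-2*1/4 t)) / (2 * 1/4) = 1/2 - exp(-t/2)/2.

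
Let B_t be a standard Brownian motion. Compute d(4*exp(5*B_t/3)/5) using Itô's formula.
d(4*exp(5*B_t/3)/5) = (10*exp(5*B_t/3)/9) dt + (4*exp(5*B_t/3)/3) dB_t

Itô's formula for f(B_t) gives d f(B_t) = f'(B_t) dB_t + (1/2) f''(B_t) dt. Compute derivatives of f(x) = 4*exp(5*x/3)/5:
  f'(x)  = 4*exp(5*x/3)/3
  f''(x) = 20*exp(5*x/3)/9
Substitute x = B_t and multiply the f'' term by 1/2:
  drift     = (1/2) * (20*exp(5*x/3)/9) evaluated at B_t = 10*exp(5*B_t/3)/9
  diffusion = (4*exp(5*x/3)/3) evaluated at B_t = 4*exp(5*B_t/3)/3
Therefore d(4*exp(5*B_t/3)/5) = (10*exp(5*B_t/3)/9) dt + (4*exp(5*B_t/3)/3) dB_t.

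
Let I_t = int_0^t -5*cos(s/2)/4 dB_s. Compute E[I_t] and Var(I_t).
E[I_t] = 0; Var(I_t) = 25*t/32 + 25*sin(t)/32

The Itô integral of a deterministic integrand f(s) has mean 0 because each increment f(s) * (B_{s+ds} - B_s) has mean 0. By the Itô isometry:
  Var( int_0^t f(s) dB_s ) = E[ (int_0^t f(s) dB_s)^2 ] = int_0^t f(s)^2 ds.
Here f(s) = -5*cos(s/2)/4, so f(s)^2 = 25*cos(s/2)^2/16. Integrate:
  int_0^t (25*cos(s/2)^2/16) ds = 25*t/32 + 25*sin(t)/32.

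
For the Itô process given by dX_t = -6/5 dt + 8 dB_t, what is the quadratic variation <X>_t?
<X>_t = 64*t

For an Itô process dX_t = a(t) dt + b(t) dB_t, the quadratic variation is <X>_t = int_0^t b(s)^2 ds (the drift term does not contribute). Here b(s) = 8, so
  b(s)^2 = 64.
Integrating from 0 to t:
  <X>_t = int_0^t (64) ds = 64*t.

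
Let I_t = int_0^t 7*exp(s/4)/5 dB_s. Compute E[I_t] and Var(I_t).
E[I_t] = 0; Var(I_t) = 98*exp(t/2)/25 - 98/25

The Itô integral of a deterministic integrand f(s) has mean 0 because each increment f(s) * (B_{s+ds} - B_s) has mean 0. By the Itô isometry:
  Var( int_0^t f(s) dB_s ) = E[ (int_0^t f(s) dB_s)^2 ] = int_0^t f(s)^2 ds.
Here f(s) = 7*exp(s/4)/5, so f(s)^2 = 49*exp(s/2)/25. Integrate:
  int_0^t (49*exp(s/2)/25) ds = 98*exp(t/2)/25 - 98/25.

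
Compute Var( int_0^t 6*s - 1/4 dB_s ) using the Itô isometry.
Var = t*(192*t^2 - 24*t + 1)/16

The Itô integral of a deterministic integrand f(s) has mean 0 because each increment f(s) * (B_{s+ds} - B_s) has mean 0. By the Itô isometry:
  Var( int_0^t f(s) dB_s ) = E[ (int_0^t f(s) dB_s)^2 ] = int_0^t f(s)^2 ds.
Here f(s) = 6*s - 1/4, so f(s)^2 = (24*s - 1)^2/16. Integrate:
  int_0^t ((24*s - 1)^2/16) ds = t*(192*t^2 - 24*t + 1)/16.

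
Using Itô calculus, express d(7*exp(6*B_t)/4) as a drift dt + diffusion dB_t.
d(7*exp(6*B_t)/4) = (63*exp(6*B_t)/2) dt + (21*exp(6*B_t)/2) dB_t

Itô's formula for f(B_t) gives d f(B_t) = f'(B_t) dB_t + (1/2) f''(B_t) dt. Compute derivatives of f(x) = 7*exp(6*x)/4:
  f'(x)  = 21*exp(6*x)/2
  f''(x) = 63*exp(6*x)
Substitute x = B_t and multiply the f'' term by 1/2:
  drift     = (1/2) * (63*exp(6*x)) evaluated at B_t = 63*exp(6*B_t)/2
  diffusion = (21*exp(6*x)/2) evaluated at B_t = 21*exp(6*B_t)/2
Therefore d(7*exp(6*B_t)/4) = (63*exp(6*B_t)/2) dt + (21*exp(6*B_t)/2) dB_t.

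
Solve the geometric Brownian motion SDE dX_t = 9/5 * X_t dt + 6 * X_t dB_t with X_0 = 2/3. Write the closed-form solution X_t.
X_t = 2/3 * exp((-81/5) * t + (6) * B_t)

For GBM dX = mu X dt + sigma X dB with X_0 = x_0, apply Itô to Y = log X: dY = (mu - sigma^2/2) dt + sigma dB, so Y_t = log(x_0) + (mu - sigma^2/2) t + sigma B_t and hence X_t = x_0 * exp((mu - sigma^2/2) t + sigma B_t).
With mu = 9/5, sigma = 6, x_0 = 2/3, this gives:
  X_t = 2/3 * exp((-81/5) * t + (6) * B_t).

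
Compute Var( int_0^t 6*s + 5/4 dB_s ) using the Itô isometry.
Var = t*(192*t^2 + 120*t + 25)/16

The Itô integral of a deterministic integrand f(s) has mean 0 because each increment f(s) * (B_{s+ds} - B_s) has mean 0. By the Itô isometry:
  Var( int_0^t f(s) dB_s ) = E[ (int_0^t f(s) dB_s)^2 ] = int_0^t f(s)^2 ds.
Here f(s) = 6*s + 5/4, so f(s)^2 = (24*s + 5)^2/16. Integrate:
  int_0^t ((24*s + 5)^2/16) ds = t*(192*t^2 + 120*t + 25)/16.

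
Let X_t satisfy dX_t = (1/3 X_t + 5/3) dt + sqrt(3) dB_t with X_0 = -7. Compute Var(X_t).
Var(X_t) = 9*exp(2*t/3)/2 - 9/2

The variance V(t) = Var(X_t) satisfies V'(t) = 2 a V(t) + c^2 with V(0) = 0 (drift coefficient is linear in X, diffusion is constant). With a = 1/3, c = sqrt(3), the solution is
  V(t) = (c^2 / (2 a)) * (exp(2 a t) - 1)
       = (sqrt(3)^2 / (2*(1/3))) * (exp((2/3) t) - 1)
       = 9*exp(2*t/3)/2 - 9/2.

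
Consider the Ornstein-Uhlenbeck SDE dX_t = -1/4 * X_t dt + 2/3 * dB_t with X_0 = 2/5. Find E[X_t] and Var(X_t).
E[X_t] = 2*exp(-t/4)/5; Var(X_t) = 8/9 - 8*exp(-t/2)/9

The OU SDE dX = -theta X dt + sigma dB admits the integrating factor exp(theta t): d(exp(theta t) X_t) = sigma exp(theta t) dB_t. Integrating from 0 to t:
  X_t = x_0 * exp(-theta t) + sigma * int_0^t exp(-theta (t-s)) dB_s.
The Itô integral has mean 0 and (by the Itô isometry) variance sigma^2 * int_0^t exp(-2 theta (t - s)) ds = sigma^2 * (1 - exp(-2 theta t)) / (2 theta).
With theta = 1/4, sigma = 2/3, x_0 = 2/5:
  E[X_t] = 2/5 * exp(-1/4 t) = 2*exp(-t/4)/5
  Var(X_t) = (2/3)^2 * (1 - exp(-2*1/4 t)) / (2 * 1/4) = 8/9 - 8*exp(-t/2)/9.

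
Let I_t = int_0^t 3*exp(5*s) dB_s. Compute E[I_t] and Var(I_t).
E[I_t] = 0; Var(I_t) = 9*exp(10*t)/10 - 9/10

The Itô integral of a deterministic integrand f(s) has mean 0 because each increment f(s) * (B_{s+ds} - B_s) has mean 0. By the Itô isometry:
  Var( int_0^t f(s) dB_s ) = E[ (int_0^t f(s) dB_s)^2 ] = int_0^t f(s)^2 ds.
Here f(s) = 3*exp(5*s), so f(s)^2 = 9*exp(10*s). Integrate:
  int_0^t (9*exp(10*s)) ds = 9*exp(10*t)/10 - 9/10.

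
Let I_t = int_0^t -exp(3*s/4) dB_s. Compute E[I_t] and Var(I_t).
E[I_t] = 0; Var(I_t) = 2*exp(3*t/2)/3 - 2/3

The Itô integral of a deterministic integrand f(s) has mean 0 because each increment f(s) * (B_{s+ds} - B_s) has mean 0. By the Itô isometry:
  Var( int_0^t f(s) dB_s ) = E[ (int_0^t f(s) dB_s)^2 ] = int_0^t f(s)^2 ds.
Here f(s) = -exp(3*s/4), so f(s)^2 = exp(3*s/2). Integrate:
  int_0^t (exp(3*s/2)) ds = 2*exp(3*t/2)/3 - 2/3.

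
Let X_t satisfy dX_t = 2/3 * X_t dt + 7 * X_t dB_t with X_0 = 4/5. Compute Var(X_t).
Var(X_t) = 16*(exp(49*t) - 1)*exp(4*t/3)/25

For GBM dX = mu X dt + sigma X dB with X_0 = x_0, apply Itô to Y = log X: dY = (mu - sigma^2/2) dt + sigma dB, so Y_t = log(x_0) + (mu - sigma^2/2) t + sigma B_t and hence X_t = x_0 * exp((mu - sigma^2/2) t + sigma B_t).
With mu = 2/3, sigma = 7, x_0 = 4/5, this gives:
  X_t = 4/5 * exp((-143/6) * t + (7) * B_t).
Since sigma*B_t ~ Normal(0, sigma^2 t), E[exp(sigma*B_t)] = exp(sigma^2 t / 2); so E[X_t] = x_0 * exp((mu - sigma^2/2) t) * exp(sigma^2 t / 2) = x_0 * exp(mu t) = 4*exp(2*t/3)/5.
Var(X_t) = E[X_t^2] - (E[X_t])^2 = x_0^2 * exp(2 mu t) * (exp(sigma^2 t) - 1) = 16*(exp(49*t) - 1)*exp(4*t/3)/25.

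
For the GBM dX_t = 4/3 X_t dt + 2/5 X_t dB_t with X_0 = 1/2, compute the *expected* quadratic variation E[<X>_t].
E[<X>_t] = 3*exp(212*t/75)/212 - 3/212

<X>_t = int_0^t ((2/5) * X_s)^2 ds. Taking expectation inside the integral: E[<X>_t] = (2/5)^2 * int_0^t E[X_s^2] ds. For GBM, E[X_s^2] = x_0^2 * exp((2 mu + sigma^2) s). Integrating:
  E[<X>_t] = (2/5)^2 * (1/2)^2 * (exp((2*(4/3) + (2/5)^2) t) - 1) / (2*(4/3) + (2/5)^2)
           = (2/5)^2 * (1/2)^2 * (exp((212/75) t) - 1) / (212/75) = 3*exp(212*t/75)/212 - 3/212.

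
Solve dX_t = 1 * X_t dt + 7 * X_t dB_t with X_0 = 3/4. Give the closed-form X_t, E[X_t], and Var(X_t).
X_t = 3/4 * exp((-47/2) t + (7) B_t); E[X_t] = 3*exp(t)/4; Var(X_t) = 9*(exp(49*t) - 1)*exp(2*t)/16

For GBM dX = mu X dt + sigma X dB with X_0 = x_0, apply Itô to Y = log X: dY = (mu - sigma^2/2) dt + sigma dB, so Y_t = log(x_0) + (mu - sigma^2/2) t + sigma B_t and hence X_t = x_0 * exp((mu - sigma^2/2) t + sigma B_t).
With mu = 1, sigma = 7, x_0 = 3/4, this gives:
  X_t = 3/4 * exp((-47/2) * t + (7) * B_t).
Since sigma*B_t ~ Normal(0, sigma^2 t), E[exp(sigma*B_t)] = exp(sigma^2 t / 2); so E[X_t] = x_0 * exp((mu - sigma^2/2) t) * exp(sigma^2 t / 2) = x_0 * exp(mu t) = 3*exp(t)/4.
Var(X_t) = E[X_t^2] - (E[X_t])^2 = x_0^2 * exp(2 mu t) * (exp(sigma^2 t) - 1) = 9*(exp(49*t) - 1)*exp(2*t)/16.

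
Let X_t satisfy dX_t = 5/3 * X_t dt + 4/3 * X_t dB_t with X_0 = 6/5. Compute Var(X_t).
Var(X_t) = 36*(exp(16*t/9) - 1)*exp(10*t/3)/25

For GBM dX = mu X dt + sigma X dB with X_0 = x_0, apply Itô to Y = log X: dY = (mu - sigma^2/2) dt + sigma dB, so Y_t = log(x_0) + (mu - sigma^2/2) t + sigma B_t and hence X_t = x_0 * exp((mu - sigma^2/2) t + sigma B_t).
With mu = 5/3, sigma = 4/3, x_0 = 6/5, this gives:
  X_t = 6/5 * exp((7/9) * t + (4/3) * B_t).
Since sigma*B_t ~ Normal(0, sigma^2 t), E[exp(sigma*B_t)] = exp(sigma^2 t / 2); so E[X_t] = x_0 * exp((mu - sigma^2/2) t) * exp(sigma^2 t / 2) = x_0 * exp(mu t) = 6*exp(5*t/3)/5.
Var(X_t) = E[X_t^2] - (E[X_t])^2 = x_0^2 * exp(2 mu t) * (exp(sigma^2 t) - 1) = 36*(exp(16*t/9) - 1)*exp(10*t/3)/25.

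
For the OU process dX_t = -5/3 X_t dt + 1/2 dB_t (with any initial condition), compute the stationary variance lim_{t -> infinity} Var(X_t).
lim Var(X_t) = 3/40

The OU SDE dX = -theta X dt + sigma dB admits the integrating factor exp(theta t): d(exp(theta t) X_t) = sigma exp(theta t) dB_t. Integrating from 0 to t gives X_t = x_0 * exp(-theta t) + sigma * int_0^t exp(-theta (t-s)) dB_s for any initial x_0. The Itô integral has variance (by the Itô isometry) sigma^2 * int_0^t exp(-2 theta (t - s)) ds = sigma^2 * (1 - exp(-2 theta t)) / (2 theta), independent of x_0.
With theta = 5/3, sigma = 1/2:
  Var(X_t) = (1/2)^2 * (1 - exp(-2*5/3 t)) / (2 * 5/3) = 3/40 - 3*exp(-10*t/3)/40.
As t -> infinity, exp(-2*5/3 t) -> 0, so the stationary variance is sigma^2 / (2 theta) = 3/40.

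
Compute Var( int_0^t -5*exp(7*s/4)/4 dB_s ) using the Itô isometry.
Var = 25*exp(7*t/2)/56 - 25/56

The Itô integral of a deterministic integrand f(s) has mean 0 because each increment f(s) * (B_{s+ds} - B_s) has mean 0. By the Itô isometry:
  Var( int_0^t f(s) dB_s ) = E[ (int_0^t f(s) dB_s)^2 ] = int_0^t f(s)^2 ds.
Here f(s) = -5*exp(7*s/4)/4, so f(s)^2 = 25*exp(7*s/2)/16. Integrate:
  int_0^t (25*exp(7*s/2)/16) ds = 25*exp(7*t/2)/56 - 25/56.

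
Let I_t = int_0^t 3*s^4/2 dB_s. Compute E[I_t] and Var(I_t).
E[I_t] = 0; Var(I_t) = t^9/4

The Itô integral of a deterministic integrand f(s) has mean 0 because each increment f(s) * (B_{s+ds} - B_s) has mean 0. By the Itô isometry:
  Var( int_0^t f(s) dB_s ) = E[ (int_0^t f(s) dB_s)^2 ] = int_0^t f(s)^2 ds.
Here f(s) = 3*s^4/2, so f(s)^2 = 9*s^8/4. Integrate:
  int_0^t (9*s^8/4) ds = t^9/4.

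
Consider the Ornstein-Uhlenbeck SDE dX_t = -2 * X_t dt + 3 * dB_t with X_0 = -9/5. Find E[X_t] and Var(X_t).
E[X_t] = -9*exp(-2*t)/5; Var(X_t) = 9/4 - 9*exp(-4*t)/4

The OU SDE dX = -theta X dt + sigma dB admits the integrating factor exp(theta t): d(exp(theta t) X_t) = sigma exp(theta t) dB_t. Integrating from 0 to t:
  X_t = x_0 * exp(-theta t) + sigma * int_0^t exp(-theta (t-s)) dB_s.
The Itô integral has mean 0 and (by the Itô isometry) variance sigma^2 * int_0^t exp(-2 theta (t - s)) ds = sigma^2 * (1 - exp(-2 theta t)) / (2 theta).
With theta = 2, sigma = 3, x_0 = -9/5:
  E[X_t] = -9/5 * exp(-2 t) = -9*exp(-2*t)/5
  Var(X_t) = (3)^2 * (1 - exp(-2*2 t)) / (2 * 2) = 9/4 - 9*exp(-4*t)/4.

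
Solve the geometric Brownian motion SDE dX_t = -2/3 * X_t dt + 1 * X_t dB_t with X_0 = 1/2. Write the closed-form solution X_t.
X_t = 1/2 * exp((-7/6) * t + (1) * B_t)

For GBM dX = mu X dt + sigma X dB with X_0 = x_0, apply Itô to Y = log X: dY = (mu - sigma^2/2) dt + sigma dB, so Y_t = log(x_0) + (mu - sigma^2/2) t + sigma B_t and hence X_t = x_0 * exp((mu - sigma^2/2) t + sigma B_t).
With mu = -2/3, sigma = 1, x_0 = 1/2, this gives:
  X_t = 1/2 * exp((-7/6) * t + (1) * B_t).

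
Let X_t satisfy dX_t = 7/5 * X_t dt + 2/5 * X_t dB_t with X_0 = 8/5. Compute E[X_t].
E[X_t] = 8*exp(7*t/5)/5

For GBM dX = mu X dt + sigma X dB with X_0 = x_0, apply Itô to Y = log X: dY = (mu - sigma^2/2) dt + sigma dB, so Y_t = log(x_0) + (mu - sigma^2/2) t + sigma B_t and hence X_t = x_0 * exp((mu - sigma^2/2) t + sigma B_t).
With mu = 7/5, sigma = 2/5, x_0 = 8/5, this gives:
  X_t = 8/5 * exp((33/25) * t + (2/5) * B_t).
Since sigma*B_t ~ Normal(0, sigma^2 t), E[exp(sigma*B_t)] = exp(sigma^2 t / 2); so E[X_t] = x_0 * exp((mu - sigma^2/2) t) * exp(sigma^2 t / 2) = x_0 * exp(mu t) = 8*exp(7*t/5)/5.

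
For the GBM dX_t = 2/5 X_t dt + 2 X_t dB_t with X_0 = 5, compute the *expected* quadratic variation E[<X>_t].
E[<X>_t] = 125*exp(24*t/5)/6 - 125/6

<X>_t = int_0^t (2 * X_s)^2 ds. Taking expectation inside the integral: E[<X>_t] = 2^2 * int_0^t E[X_s^2] ds. For GBM, E[X_s^2] = x_0^2 * exp((2 mu + sigma^2) s). Integrating:
  E[<X>_t] = 2^2 * 5^2 * (exp((2*(2/5) + 2^2) t) - 1) / (2*(2/5) + 2^2)
           = 2^2 * 5^2 * (exp((24/5) t) - 1) / (24/5) = 125*exp(24*t/5)/6 - 125/6.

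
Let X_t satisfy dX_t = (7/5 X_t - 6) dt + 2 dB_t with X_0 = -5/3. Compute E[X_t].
E[X_t] = 30/7 - 125*exp(7*t/5)/21

Taking expectations and using E[dB_t] = 0, the mean m(t) = E[X_t] satisfies the ODE m'(t) = a m(t) + b with m(0) = x_0. With a = 7/5, b = -6, x_0 = -5/3, the solution is
  m(t) = x_0 * exp(a t) + (b/a) * (exp(a t) - 1)
       = (-5/3) * exp((7/5) t) + ((-6)/(7/5)) * (exp((7/5) t) - 1)
       = 30/7 - 125*exp(7*t/5)/21.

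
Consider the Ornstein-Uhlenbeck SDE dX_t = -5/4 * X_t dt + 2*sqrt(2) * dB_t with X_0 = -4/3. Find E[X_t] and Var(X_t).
E[X_t] = -4*exp(-5*t/4)/3; Var(X_t) = 16/5 - 16*exp(-5*t/2)/5

The OU SDE dX = -theta X dt + sigma dB admits the integrating factor exp(theta t): d(exp(theta t) X_t) = sigma exp(theta t) dB_t. Integrating from 0 to t:
  X_t = x_0 * exp(-theta t) + sigma * int_0^t exp(-theta (t-s)) dB_s.
The Itô integral has mean 0 and (by the Itô isometry) variance sigma^2 * int_0^t exp(-2 theta (t - s)) ds = sigma^2 * (1 - exp(-2 theta t)) / (2 theta).
With theta = 5/4, sigma = 2*sqrt(2), x_0 = -4/3:
  E[X_t] = -4/3 * exp(-5/4 t) = -4*exp(-5*t/4)/3
  Var(X_t) = (2*sqrt(2))^2 * (1 - exp(-2*5/4 t)) / (2 * 5/4) = 16/5 - 16*exp(-5*t/2)/5.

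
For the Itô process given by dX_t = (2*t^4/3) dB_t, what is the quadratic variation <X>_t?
<X>_t = 4*t^9/81

For an Itô process dX_t = a(t) dt + b(t) dB_t, the quadratic variation is <X>_t = int_0^t b(s)^2 ds (the drift term does not contribute). Here b(s) = 2*s^4/3, so
  b(s)^2 = 4*s^8/9.
Integrating from 0 to t:
  <X>_t = int_0^t (4*s^8/9) ds = 4*t^9/81.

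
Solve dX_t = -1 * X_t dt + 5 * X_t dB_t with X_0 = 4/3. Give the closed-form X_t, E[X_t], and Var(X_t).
X_t = 4/3 * exp((-27/2) t + (5) B_t); E[X_t] = 4*exp(-t)/3; Var(X_t) = (16*exp(25*t) - 16)*exp(-2*t)/9

For GBM dX = mu X dt + sigma X dB with X_0 = x_0, apply Itô to Y = log X: dY = (mu - sigma^2/2) dt + sigma dB, so Y_t = log(x_0) + (mu - sigma^2/2) t + sigma B_t and hence X_t = x_0 * exp((mu - sigma^2/2) t + sigma B_t).
With mu = -1, sigma = 5, x_0 = 4/3, this gives:
  X_t = 4/3 * exp((-27/2) * t + (5) * B_t).
Since sigma*B_t ~ Normal(0, sigma^2 t), E[exp(sigma*B_t)] = exp(sigma^2 t / 2); so E[X_t] = x_0 * exp((mu - sigma^2/2) t) * exp(sigma^2 t / 2) = x_0 * exp(mu t) = 4*exp(-t)/3.
Var(X_t) = E[X_t^2] - (E[X_t])^2 = x_0^2 * exp(2 mu t) * (exp(sigma^2 t) - 1) = (16*exp(25*t) - 16)*exp(-2*t)/9.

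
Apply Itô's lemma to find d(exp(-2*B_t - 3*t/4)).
d(exp(-2*B_t - 3*t/4)) = (5*exp(-2*B_t - 3*t/4)/4) dt + (-2*exp(-2*B_t - 3*t/4)) dB_t

Itô's formula for f(t, x): d f(t, B_t) = (f_t + (1/2) f_xx) dt + f_x dB_t. Compute partials of f(t, x) = exp(-3*t/4 - 2*x):
  f_t(t,x)  = -3*exp(-3*t/4 - 2*x)/4
  f_x(t,x)  = -2*exp(-3*t/4 - 2*x)
  f_xx(t,x) = 4*exp(-3*t/4 - 2*x)
Assemble drift = f_t + (1/2) f_xx = 5*exp(-3*t/4 - 2*x)/4 and diffusion = f_x = -2*exp(-3*t/4 - 2*x). Substituting x = B_t:
  d(exp(-2*B_t - 3*t/4)) = (5*exp(-2*B_t - 3*t/4)/4) dt + (-2*exp(-2*B_t - 3*t/4)) dB_t.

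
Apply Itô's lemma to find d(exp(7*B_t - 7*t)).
d(exp(7*B_t - 7*t)) = (35*exp(7*B_t - 7*t)/2) dt + (7*exp(7*B_t - 7*t)) dB_t

Itô's formula for f(t, x): d f(t, B_t) = (f_t + (1/2) f_xx) dt + f_x dB_t. Compute partials of f(t, x) = exp(-7*t + 7*x):
  f_t(t,x)  = -7*exp(-7*t + 7*x)
  f_x(t,x)  = 7*exp(-7*t + 7*x)
  f_xx(t,x) = 49*exp(-7*t + 7*x)
Assemble drift = f_t + (1/2) f_xx = 35*exp(-7*t + 7*x)/2 and diffusion = f_x = 7*exp(-7*t + 7*x). Substituting x = B_t:
  d(exp(7*B_t - 7*t)) = (35*exp(7*B_t - 7*t)/2) dt + (7*exp(7*B_t - 7*t)) dB_t.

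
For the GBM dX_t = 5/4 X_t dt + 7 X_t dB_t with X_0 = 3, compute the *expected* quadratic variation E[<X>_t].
E[<X>_t] = 882*exp(103*t/2)/103 - 882/103

<X>_t = int_0^t (7 * X_s)^2 ds. Taking expectation inside the integral: E[<X>_t] = 7^2 * int_0^t E[X_s^2] ds. For GBM, E[X_s^2] = x_0^2 * exp((2 mu + sigma^2) s). Integrating:
  E[<X>_t] = 7^2 * 3^2 * (exp((2*(5/4) + 7^2) t) - 1) / (2*(5/4) + 7^2)
           = 7^2 * 3^2 * (exp((103/2) t) - 1) / (103/2) = 882*exp(103*t/2)/103 - 882/103.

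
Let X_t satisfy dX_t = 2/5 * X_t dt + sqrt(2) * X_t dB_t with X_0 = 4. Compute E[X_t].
E[X_t] = 4*exp(2*t/5)

For GBM dX = mu X dt + sigma X dB with X_0 = x_0, apply Itô to Y = log X: dY = (mu - sigma^2/2) dt + sigma dB, so Y_t = log(x_0) + (mu - sigma^2/2) t + sigma B_t and hence X_t = x_0 * exp((mu - sigma^2/2) t + sigma B_t).
With mu = 2/5, sigma = sqrt(2), x_0 = 4, this gives:
  X_t = 4 * exp((-3/5) * t + (sqrt(2)) * B_t).
Since sigma*B_t ~ Normal(0, sigma^2 t), E[exp(sigma*B_t)] = exp(sigma^2 t / 2); so E[X_t] = x_0 * exp((mu - sigma^2/2) t) * exp(sigma^2 t / 2) = x_0 * exp(mu t) = 4*exp(2*t/5).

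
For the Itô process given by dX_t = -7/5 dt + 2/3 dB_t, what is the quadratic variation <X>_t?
<X>_t = 4*t/9

For an Itô process dX_t = a(t) dt + b(t) dB_t, the quadratic variation is <X>_t = int_0^t b(s)^2 ds (the drift term does not contribute). Here b(s) = 2/3, so
  b(s)^2 = 4/9.
Integrating from 0 to t:
  <X>_t = int_0^t (4/9) ds = 4*t/9.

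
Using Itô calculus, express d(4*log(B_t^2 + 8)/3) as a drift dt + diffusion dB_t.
d(4*log(B_t^2 + 8)/3) = (4*(8 - B_t^2)/(3*(B_t^2 + 8)^2)) dt + (8*B_t/(3*(B_t^2 + 8))) dB_t

Itô's formula for f(B_t) gives d f(B_t) = f'(B_t) dB_t + (1/2) f''(B_t) dt. Compute derivatives of f(x) = 4*log(x^2 + 8)/3:
  f'(x)  = 8*x/(3*(x^2 + 8))
  f''(x) = 8*(8 - x^2)/(3*(x^2 + 8)^2)
Substitute x = B_t and multiply the f'' term by 1/2:
  drift     = (1/2) * (8*(8 - x^2)/(3*(x^2 + 8)^2)) evaluated at B_t = 4*(8 - B_t^2)/(3*(B_t^2 + 8)^2)
  diffusion = (8*x/(3*(x^2 + 8))) evaluated at B_t = 8*B_t/(3*(B_t^2 + 8))
Therefore d(4*log(B_t^2 + 8)/3) = (4*(8 - B_t^2)/(3*(B_t^2 + 8)^2)) dt + (8*B_t/(3*(B_t^2 + 8))) dB_t.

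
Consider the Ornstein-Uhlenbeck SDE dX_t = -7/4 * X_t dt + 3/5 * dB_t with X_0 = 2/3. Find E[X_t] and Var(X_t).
E[X_t] = 2*exp(-7*t/4)/3; Var(X_t) = 18/175 - 18*exp(-7*t/2)/175

The OU SDE dX = -theta X dt + sigma dB admits the integrating factor exp(theta t): d(exp(theta t) X_t) = sigma exp(theta t) dB_t. Integrating from 0 to t:
  X_t = x_0 * exp(-theta t) + sigma * int_0^t exp(-theta (t-s)) dB_s.
The Itô integral has mean 0 and (by the Itô isometry) variance sigma^2 * int_0^t exp(-2 theta (t - s)) ds = sigma^2 * (1 - exp(-2 theta t)) / (2 theta).
With theta = 7/4, sigma = 3/5, x_0 = 2/3:
  E[X_t] = 2/3 * exp(-7/4 t) = 2*exp(-7*t/4)/3
  Var(X_t) = (3/5)^2 * (1 - exp(-2*7/4 t)) / (2 * 7/4) = 18/175 - 18*exp(-7*t/2)/175.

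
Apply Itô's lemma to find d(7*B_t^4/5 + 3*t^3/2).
d(7*B_t^4/5 + 3*t^3/2) = (42*B_t^2/5 + 9*t^2/2) dt + (28*B_t^3/5) dB_t

Itô's formula for f(t, x): d f(t, B_t) = (f_t + (1/2) f_xx) dt + f_x dB_t. Compute partials of f(t, x) = 3*t^3/2 + 7*x^4/5:
  f_t(t,x)  = 9*t^2/2
  f_x(t,x)  = 28*x^3/5
  f_xx(t,x) = 84*x^2/5
Assemble drift = f_t + (1/2) f_xx = 9*t^2/2 + 42*x^2/5 and diffusion = f_x = 28*x^3/5. Substituting x = B_t:
  d(7*B_t^4/5 + 3*t^3/2) = (42*B_t^2/5 + 9*t^2/2) dt + (28*B_t^3/5) dB_t.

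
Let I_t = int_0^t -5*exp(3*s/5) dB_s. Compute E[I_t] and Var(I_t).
E[I_t] = 0; Var(I_t) = 125*exp(6*t/5)/6 - 125/6

The Itô integral of a deterministic integrand f(s) has mean 0 because each increment f(s) * (B_{s+ds} - B_s) has mean 0. By the Itô isometry:
  Var( int_0^t f(s) dB_s ) = E[ (int_0^t f(s) dB_s)^2 ] = int_0^t f(s)^2 ds.
Here f(s) = -5*exp(3*s/5), so f(s)^2 = 25*exp(6*s/5). Integrate:
  int_0^t (25*exp(6*s/5)) ds = 125*exp(6*t/5)/6 - 125/6.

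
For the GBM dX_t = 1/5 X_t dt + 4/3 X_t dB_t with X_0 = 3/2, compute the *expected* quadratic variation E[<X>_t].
E[<X>_t] = 90*exp(98*t/45)/49 - 90/49

<X>_t = int_0^t ((4/3) * X_s)^2 ds. Taking expectation inside the integral: E[<X>_t] = (4/3)^2 * int_0^t E[X_s^2] ds. For GBM, E[X_s^2] = x_0^2 * exp((2 mu + sigma^2) s). Integrating:
  E[<X>_t] = (4/3)^2 * (3/2)^2 * (exp((2*(1/5) + (4/3)^2) t) - 1) / (2*(1/5) + (4/3)^2)
           = (4/3)^2 * (3/2)^2 * (exp((98/45) t) - 1) / (98/45) = 90*exp(98*t/45)/49 - 90/49.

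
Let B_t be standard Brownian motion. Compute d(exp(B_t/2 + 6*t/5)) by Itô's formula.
d(exp(B_t/2 + 6*t/5)) = (53*exp(B_t/2 + 6*t/5)/40) dt + (exp(B_t/2 + 6*t/5)/2) dB_t

Itô's formula for f(t, x): d f(t, B_t) = (f_t + (1/2) f_xx) dt + f_x dB_t. Compute partials of f(t, x) = exp(6*t/5 + x/2):
  f_t(t,x)  = 6*exp(6*t/5 + x/2)/5
  f_x(t,x)  = exp(6*t/5 + x/2)/2
  f_xx(t,x) = exp(6*t/5 + x/2)/4
Assemble drift = f_t + (1/2) f_xx = 53*exp(6*t/5 + x/2)/40 and diffusion = f_x = exp(6*t/5 + x/2)/2. Substituting x = B_t:
  d(exp(B_t/2 + 6*t/5)) = (53*exp(B_t/2 + 6*t/5)/40) dt + (exp(B_t/2 + 6*t/5)/2) dB_t.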